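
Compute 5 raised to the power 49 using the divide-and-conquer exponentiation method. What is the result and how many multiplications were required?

Computing 5^49 by squaring (build up from 5^1; each line after the first costs one multiplication):

5^1 = 5
5^2 = (5^1)^2 = 5^2 = 25
5^3 = 5 * 5^2 = 5 * 25 = 125
5^6 = (5^3)^2 = 125^2 = 15625
5^12 = (5^6)^2 = 15625^2 = 244140625
5^24 = (5^12)^2 = 244140625^2 = 59604644775390625
5^48 = (5^24)^2 = 59604644775390625^2 = 3552713678800500929355621337890625
5^49 = 5 * 5^48 = 5 * 3552713678800500929355621337890625 = 17763568394002504646778106689453125

Result: 17763568394002504646778106689453125
Multiplications needed: 7 (7 lines after 5^1)

5^49 = 17763568394002504646778106689453125. Using exponentiation by squaring, this requires 7 multiplications. The key idea: if the exponent is even, square the half-power; if odd, multiply by the base once.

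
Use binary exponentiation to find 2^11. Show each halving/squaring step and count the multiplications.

Computing 2^11 by squaring (build up from 2^1; each line after the first costs one multiplication):

2^1 = 2
2^2 = (2^1)^2 = 2^2 = 4
2^4 = (2^2)^2 = 4^2 = 16
2^5 = 2 * 2^4 = 2 * 16 = 32
2^10 = (2^5)^2 = 32^2 = 1024
2^11 = 2 * 2^10 = 2 * 1024 = 2048

Result: 2048
Multiplications needed: 5 (5 lines after 2^1)

2^11 = 2048. Using exponentiation by squaring, this requires 5 multiplications. The key idea: if the exponent is even, square the half-power; if odd, multiply by the base once.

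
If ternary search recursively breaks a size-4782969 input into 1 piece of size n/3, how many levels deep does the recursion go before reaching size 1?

For divide and conquer with division factor 3:

Problem sizes at each level:
Level 0: 4782969
Level 1: 1594323
Level 2: 531441
Level 3: 177147
Level 4: 59049
Level 5: 19683
Level 6: 6561
Level 7: 2187
Level 8: 729
Level 9: 243
Level 10: 81
Level 11: 27
Level 12: 9
Level 13: 3
Level 14: 1

The root is level 0 and the size-1 base case is level 14 (the tree spans levels 0 through 14, i.e. 15 levels counting the root), so the depth is the number of divisions: log_3(4782969) = 14

The recursion tree depth is log_3(4782969) = 14. At each level, the problem size is divided by 3, so it takes 14 divisions to reduce to a base case of size 1. The algorithm makes 1 recursive call at each level.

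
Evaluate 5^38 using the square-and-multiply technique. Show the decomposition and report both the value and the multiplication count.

Computing 5^38 by squaring (build up from 5^1; each line after the first costs one multiplication):

5^1 = 5
5^2 = (5^1)^2 = 5^2 = 25
5^4 = (5^2)^2 = 25^2 = 625
5^8 = (5^4)^2 = 625^2 = 390625
5^9 = 5 * 5^8 = 5 * 390625 = 1953125
5^18 = (5^9)^2 = 1953125^2 = 3814697265625
5^19 = 5 * 5^18 = 5 * 3814697265625 = 19073486328125
5^38 = (5^19)^2 = 19073486328125^2 = 363797880709171295166015625

Result: 363797880709171295166015625
Multiplications needed: 7 (7 lines after 5^1)

5^38 = 363797880709171295166015625. Using exponentiation by squaring, this requires 7 multiplications. The key idea: if the exponent is even, square the half-power; if odd, multiply by the base once.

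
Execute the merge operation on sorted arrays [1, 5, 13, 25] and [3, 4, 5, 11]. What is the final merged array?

Merging process:

Compare 1 vs 3: take 1 from left. Merged: [1]
Compare 5 vs 3: take 3 from right. Merged: [1, 3]
Compare 5 vs 4: take 4 from right. Merged: [1, 3, 4]
Compare 5 vs 5: take 5 from left. Merged: [1, 3, 4, 5]
Compare 13 vs 5: take 5 from right. Merged: [1, 3, 4, 5, 5]
Compare 13 vs 11: take 11 from right. Merged: [1, 3, 4, 5, 5, 11]
Append remaining from left: [13, 25]. Merged: [1, 3, 4, 5, 5, 11, 13, 25]

Final merged array: [1, 3, 4, 5, 5, 11, 13, 25]
Total comparisons: 6

The merged array is [1, 3, 4, 5, 5, 11, 13, 25], requiring 6 comparisons. The merge step runs in O(n) time where n is the total number of elements.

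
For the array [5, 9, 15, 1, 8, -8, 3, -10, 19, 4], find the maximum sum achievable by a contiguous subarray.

Using Kadane's algorithm on [5, 9, 15, 1, 8, -8, 3, -10, 19, 4]:

Scanning through the array:
Position 1 (value 9): max_ending_here = 14, max_so_far = 14
Position 2 (value 15): max_ending_here = 29, max_so_far = 29
Position 3 (value 1): max_ending_here = 30, max_so_far = 30
Position 4 (value 8): max_ending_here = 38, max_so_far = 38
Position 5 (value -8): max_ending_here = 30, max_so_far = 38
Position 6 (value 3): max_ending_here = 33, max_so_far = 38
Position 7 (value -10): max_ending_here = 23, max_so_far = 38
Position 8 (value 19): max_ending_here = 42, max_so_far = 42
Position 9 (value 4): max_ending_here = 46, max_so_far = 46

Maximum subarray: [5, 9, 15, 1, 8, -8, 3, -10, 19, 4]
Maximum sum: 46

The maximum subarray is [5, 9, 15, 1, 8, -8, 3, -10, 19, 4] with sum 46. This subarray runs from index 0 to index 9.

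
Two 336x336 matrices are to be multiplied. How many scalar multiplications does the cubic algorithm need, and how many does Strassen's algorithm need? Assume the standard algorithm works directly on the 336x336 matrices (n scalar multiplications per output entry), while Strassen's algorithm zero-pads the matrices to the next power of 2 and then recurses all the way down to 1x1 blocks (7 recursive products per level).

Matrix multiplication for 336x336 matrices:

Strassen's algorithm requires power-of-2 dimensions. Pad 336x336 to 512x512 (next power of 2).

Standard algorithm: 336^3 = 37933056 multiplications
Strassen's algorithm: 7^(log2(512)) = 7^9 = 40353607 multiplications
Difference: 37933056 - 40353607 = -2420551 (Strassen uses MORE here due to padding overhead — for small or just-over-power-of-2 n, padding can outweigh the per-level savings)

Standard: 37933056 multiplications (336^3). Strassen: 40353607 multiplications (7^9, after padding to 512x512). Strassen reduces 8 recursive multiplications to 7 at each level.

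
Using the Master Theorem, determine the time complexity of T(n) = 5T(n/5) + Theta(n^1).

Master Theorem for T(n) = 5T(n/5) + O(n^1):

a = 5, b = 5, c = 1
log_b(a) = log_5(5) = 1.0000

Case 2: c = 1 = log_5(5) = 1.0000
T(n) = O(n^1 log n) = O(n log n)

For T(n) = 5T(n/5) + O(n^1): log_5(5) = 1.0000. This is Case 2 of the Master Theorem (c = log_b(a), equal work at all levels), giving O(n log n).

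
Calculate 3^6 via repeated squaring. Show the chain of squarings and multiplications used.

Computing 3^6 by squaring (build up from 3^1; each line after the first costs one multiplication):

3^1 = 3
3^2 = (3^1)^2 = 3^2 = 9
3^3 = 3 * 3^2 = 3 * 9 = 27
3^6 = (3^3)^2 = 27^2 = 729

Result: 729
Multiplications needed: 3 (3 lines after 3^1)

3^6 = 729. Using exponentiation by squaring, this requires 3 multiplications. The key idea: if the exponent is even, square the half-power; if odd, multiply by the base once.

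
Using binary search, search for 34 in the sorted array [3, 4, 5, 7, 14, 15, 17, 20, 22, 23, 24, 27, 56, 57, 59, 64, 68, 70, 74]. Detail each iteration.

Binary search for 34 in [3, 4, 5, 7, 14, 15, 17, 20, 22, 23, 24, 27, 56, 57, 59, 64, 68, 70, 74]:

lo=0, hi=18, mid=9, arr[mid]=23 -> 23 < 34, search right half
lo=10, hi=18, mid=14, arr[mid]=59 -> 59 > 34, search left half
lo=10, hi=13, mid=11, arr[mid]=27 -> 27 < 34, search right half
lo=12, hi=13, mid=12, arr[mid]=56 -> 56 > 34, search left half
lo=12 > hi=11, target 34 not found

Binary search determines that 34 is not in the array after 4 comparisons. The search space was exhausted without finding the target.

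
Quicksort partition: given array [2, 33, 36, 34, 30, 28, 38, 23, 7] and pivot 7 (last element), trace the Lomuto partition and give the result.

Lomuto partition with pivot = 7:

Initial array: [2, 33, 36, 34, 30, 28, 38, 23, 7]

arr[0]=2 <= 7: swap with position 0, array becomes [2, 33, 36, 34, 30, 28, 38, 23, 7]
arr[1]=33 > 7: no swap
arr[2]=36 > 7: no swap
arr[3]=34 > 7: no swap
arr[4]=30 > 7: no swap
arr[5]=28 > 7: no swap
arr[6]=38 > 7: no swap
arr[7]=23 > 7: no swap

Place pivot at position 1: [2, 7, 36, 34, 30, 28, 38, 23, 33]
Pivot position: 1

After partitioning with pivot 7, the array becomes [2, 7, 36, 34, 30, 28, 38, 23, 33]. The pivot is placed at index 1. All elements to the left of the pivot are <= 7, and all elements to the right are > 7.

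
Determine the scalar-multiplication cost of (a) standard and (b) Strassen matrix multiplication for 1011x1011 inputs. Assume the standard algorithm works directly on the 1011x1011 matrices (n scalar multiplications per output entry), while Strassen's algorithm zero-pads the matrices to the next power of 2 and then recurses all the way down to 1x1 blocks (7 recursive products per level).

Matrix multiplication for 1011x1011 matrices:

Strassen's algorithm requires power-of-2 dimensions. Pad 1011x1011 to 1024x1024 (next power of 2).

Standard algorithm: 1011^3 = 1033364331 multiplications
Strassen's algorithm: 7^(log2(1024)) = 7^10 = 282475249 multiplications
Savings: 1033364331 - 282475249 = 750889082 multiplications

Standard: 1033364331 multiplications (1011^3). Strassen: 282475249 multiplications (7^10, after padding to 1024x1024). Strassen reduces 8 recursive multiplications to 7 at each level.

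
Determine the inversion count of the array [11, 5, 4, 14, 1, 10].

Finding inversions in [11, 5, 4, 14, 1, 10]:

(0, 1): arr[0]=11 > arr[1]=5
(0, 2): arr[0]=11 > arr[2]=4
(0, 4): arr[0]=11 > arr[4]=1
(0, 5): arr[0]=11 > arr[5]=10
(1, 2): arr[1]=5 > arr[2]=4
(1, 4): arr[1]=5 > arr[4]=1
(2, 4): arr[2]=4 > arr[4]=1
(3, 4): arr[3]=14 > arr[4]=1
(3, 5): arr[3]=14 > arr[5]=10

Total inversions: 9

The array has 9 inversion(s): (0,1), (0,2), (0,4), (0,5), (1,2), (1,4), (2,4), (3,4), (3,5). Each pair (i,j) satisfies i < j and arr[i] > arr[j].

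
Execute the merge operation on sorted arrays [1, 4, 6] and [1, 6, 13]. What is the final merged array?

Merging process:

Compare 1 vs 1: take 1 from left. Merged: [1]
Compare 4 vs 1: take 1 from right. Merged: [1, 1]
Compare 4 vs 6: take 4 from left. Merged: [1, 1, 4]
Compare 6 vs 6: take 6 from left. Merged: [1, 1, 4, 6]
Append remaining from right: [6, 13]. Merged: [1, 1, 4, 6, 6, 13]

Final merged array: [1, 1, 4, 6, 6, 13]
Total comparisons: 4

The merged array is [1, 1, 4, 6, 6, 13], requiring 4 comparisons. The merge step runs in O(n) time where n is the total number of elements.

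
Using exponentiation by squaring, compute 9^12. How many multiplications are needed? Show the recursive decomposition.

Computing 9^12 by squaring (build up from 9^1; each line after the first costs one multiplication):

9^1 = 9
9^2 = (9^1)^2 = 9^2 = 81
9^3 = 9 * 9^2 = 9 * 81 = 729
9^6 = (9^3)^2 = 729^2 = 531441
9^12 = (9^6)^2 = 531441^2 = 282429536481

Result: 282429536481
Multiplications needed: 4 (4 lines after 9^1)

9^12 = 282429536481. Using exponentiation by squaring, this requires 4 multiplications. The key idea: if the exponent is even, square the half-power; if odd, multiply by the base once.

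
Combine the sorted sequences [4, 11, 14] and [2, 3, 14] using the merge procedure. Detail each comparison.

Merging process:

Compare 4 vs 2: take 2 from right. Merged: [2]
Compare 4 vs 3: take 3 from right. Merged: [2, 3]
Compare 4 vs 14: take 4 from left. Merged: [2, 3, 4]
Compare 11 vs 14: take 11 from left. Merged: [2, 3, 4, 11]
Compare 14 vs 14: take 14 from left. Merged: [2, 3, 4, 11, 14]
Append remaining from right: [14]. Merged: [2, 3, 4, 11, 14, 14]

Final merged array: [2, 3, 4, 11, 14, 14]
Total comparisons: 5

The merged array is [2, 3, 4, 11, 14, 14], requiring 5 comparisons. The merge step runs in O(n) time where n is the total number of elements.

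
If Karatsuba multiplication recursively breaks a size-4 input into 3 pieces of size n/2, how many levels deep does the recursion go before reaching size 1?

For divide and conquer with division factor 2:

Problem sizes at each level:
Level 0: 4
Level 1: 2
Level 2: 1

The root is level 0 and the size-1 base case is level 2 (the tree spans levels 0 through 2, i.e. 3 levels counting the root), so the depth is the number of divisions: log_2(4) = 2

The recursion tree depth is log_2(4) = 2. At each level, the problem size is divided by 2, so it takes 2 divisions to reduce to a base case of size 1. The algorithm makes 3 recursive calls at each level.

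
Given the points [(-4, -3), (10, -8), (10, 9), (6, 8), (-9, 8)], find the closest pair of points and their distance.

Computing all pairwise distances among 5 points:

d((-4, -3), (10, -8)) = 14.8661
d((-4, -3), (10, 9)) = 18.4391
d((-4, -3), (6, 8)) = 14.8661
d((-4, -3), (-9, 8)) = 12.083
d((10, -8), (10, 9)) = 17.0
d((10, -8), (6, 8)) = 16.4924
d((10, -8), (-9, 8)) = 24.8395
d((10, 9), (6, 8)) = 4.1231 <-- minimum
d((10, 9), (-9, 8)) = 19.0263
d((6, 8), (-9, 8)) = 15.0

Closest pair: (10, 9) and (6, 8) with distance 4.1231

The closest pair is (10, 9) and (6, 8) with Euclidean distance 4.1231. For 5 points, brute-force pairwise comparison is shown above. For large n, the divide-and-conquer algorithm (sort by x, recurse on halves, check the dividing strip) achieves O(n log n).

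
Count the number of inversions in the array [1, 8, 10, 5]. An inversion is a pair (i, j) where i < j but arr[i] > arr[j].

Finding inversions in [1, 8, 10, 5]:

(1, 3): arr[1]=8 > arr[3]=5
(2, 3): arr[2]=10 > arr[3]=5

Total inversions: 2

The array has 2 inversion(s): (1,3), (2,3). Each pair (i,j) satisfies i < j and arr[i] > arr[j].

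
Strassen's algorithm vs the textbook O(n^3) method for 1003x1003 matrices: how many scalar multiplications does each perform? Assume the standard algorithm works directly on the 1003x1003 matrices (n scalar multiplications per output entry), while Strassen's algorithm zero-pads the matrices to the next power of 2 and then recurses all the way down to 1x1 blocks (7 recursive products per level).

Matrix multiplication for 1003x1003 matrices:

Strassen's algorithm requires power-of-2 dimensions. Pad 1003x1003 to 1024x1024 (next power of 2).

Standard algorithm: 1003^3 = 1009027027 multiplications
Strassen's algorithm: 7^(log2(1024)) = 7^10 = 282475249 multiplications
Savings: 1009027027 - 282475249 = 726551778 multiplications

Standard: 1009027027 multiplications (1003^3). Strassen: 282475249 multiplications (7^10, after padding to 1024x1024). Strassen reduces 8 recursive multiplications to 7 at each level.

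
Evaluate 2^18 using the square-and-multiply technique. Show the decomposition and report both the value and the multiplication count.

Computing 2^18 by squaring (build up from 2^1; each line after the first costs one multiplication):

2^1 = 2
2^2 = (2^1)^2 = 2^2 = 4
2^4 = (2^2)^2 = 4^2 = 16
2^8 = (2^4)^2 = 16^2 = 256
2^9 = 2 * 2^8 = 2 * 256 = 512
2^18 = (2^9)^2 = 512^2 = 262144

Result: 262144
Multiplications needed: 5 (5 lines after 2^1)

2^18 = 262144. Using exponentiation by squaring, this requires 5 multiplications. The key idea: if the exponent is even, square the half-power; if odd, multiply by the base once.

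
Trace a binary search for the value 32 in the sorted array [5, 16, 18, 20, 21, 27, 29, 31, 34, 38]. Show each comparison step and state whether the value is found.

Binary search for 32 in [5, 16, 18, 20, 21, 27, 29, 31, 34, 38]:

lo=0, hi=9, mid=4, arr[mid]=21 -> 21 < 32, search right half
lo=5, hi=9, mid=7, arr[mid]=31 -> 31 < 32, search right half
lo=8, hi=9, mid=8, arr[mid]=34 -> 34 > 32, search left half
lo=8 > hi=7, target 32 not found

Binary search determines that 32 is not in the array after 3 comparisons. The search space was exhausted without finding the target.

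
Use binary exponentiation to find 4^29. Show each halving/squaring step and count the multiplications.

Computing 4^29 by squaring (build up from 4^1; each line after the first costs one multiplication):

4^1 = 4
4^2 = (4^1)^2 = 4^2 = 16
4^3 = 4 * 4^2 = 4 * 16 = 64
4^6 = (4^3)^2 = 64^2 = 4096
4^7 = 4 * 4^6 = 4 * 4096 = 16384
4^14 = (4^7)^2 = 16384^2 = 268435456
4^28 = (4^14)^2 = 268435456^2 = 72057594037927936
4^29 = 4 * 4^28 = 4 * 72057594037927936 = 288230376151711744

Result: 288230376151711744
Multiplications needed: 7 (7 lines after 4^1)

4^29 = 288230376151711744. Using exponentiation by squaring, this requires 7 multiplications. The key idea: if the exponent is even, square the half-power; if odd, multiply by the base once.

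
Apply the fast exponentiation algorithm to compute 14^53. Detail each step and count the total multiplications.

Computing 14^53 by squaring (build up from 14^1; each line after the first costs one multiplication):

14^1 = 14
14^2 = (14^1)^2 = 14^2 = 196
14^3 = 14 * 14^2 = 14 * 196 = 2744
14^6 = (14^3)^2 = 2744^2 = 7529536
14^12 = (14^6)^2 = 7529536^2 = 56693912375296
14^13 = 14 * 14^12 = 14 * 56693912375296 = 793714773254144
14^26 = (14^13)^2 = 793714773254144^2 = 629983141281877223603213172736
14^52 = (14^26)^2 = 629983141281877223603213172736^2 = 396878758299381678483277913691857524931552116018231373725696
14^53 = 14 * 14^52 = 14 * 396878758299381678483277913691857524931552116018231373725696 = 5556302616191343498765890791686005349041729624255239232159744

Result: 5556302616191343498765890791686005349041729624255239232159744
Multiplications needed: 8 (8 lines after 14^1)

14^53 = 5556302616191343498765890791686005349041729624255239232159744. Using exponentiation by squaring, this requires 8 multiplications. The key idea: if the exponent is even, square the half-power; if odd, multiply by the base once.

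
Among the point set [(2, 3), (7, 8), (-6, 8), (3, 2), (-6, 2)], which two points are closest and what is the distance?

Computing all pairwise distances among 5 points:

d((2, 3), (7, 8)) = 7.0711
d((2, 3), (-6, 8)) = 9.434
d((2, 3), (3, 2)) = 1.4142 <-- minimum
d((2, 3), (-6, 2)) = 8.0623
d((7, 8), (-6, 8)) = 13.0
d((7, 8), (3, 2)) = 7.2111
d((7, 8), (-6, 2)) = 14.3178
d((-6, 8), (3, 2)) = 10.8167
d((-6, 8), (-6, 2)) = 6.0
d((3, 2), (-6, 2)) = 9.0

Closest pair: (2, 3) and (3, 2) with distance 1.4142

The closest pair is (2, 3) and (3, 2) with Euclidean distance 1.4142. For 5 points, brute-force pairwise comparison is shown above. For large n, the divide-and-conquer algorithm (sort by x, recurse on halves, check the dividing strip) achieves O(n log n).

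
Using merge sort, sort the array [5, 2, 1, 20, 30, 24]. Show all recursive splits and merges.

Merge sort trace:

Split: [5, 2, 1, 20, 30, 24] -> [5, 2, 1] and [20, 30, 24]
  Split: [5, 2, 1] -> [5] and [2, 1]
    Split: [2, 1] -> [2] and [1]
    Merge: [2] + [1] -> [1, 2]
  Merge: [5] + [1, 2] -> [1, 2, 5]
  Split: [20, 30, 24] -> [20] and [30, 24]
    Split: [30, 24] -> [30] and [24]
    Merge: [30] + [24] -> [24, 30]
  Merge: [20] + [24, 30] -> [20, 24, 30]
Merge: [1, 2, 5] + [20, 24, 30] -> [1, 2, 5, 20, 24, 30]

Final sorted array: [1, 2, 5, 20, 24, 30]

The merge sort proceeds by recursively splitting the array and merging sorted halves.
After all merges, the sorted array is [1, 2, 5, 20, 24, 30].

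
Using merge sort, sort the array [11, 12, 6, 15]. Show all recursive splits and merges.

Merge sort trace:

Split: [11, 12, 6, 15] -> [11, 12] and [6, 15]
  Split: [11, 12] -> [11] and [12]
  Merge: [11] + [12] -> [11, 12]
  Split: [6, 15] -> [6] and [15]
  Merge: [6] + [15] -> [6, 15]
Merge: [11, 12] + [6, 15] -> [6, 11, 12, 15]

Final sorted array: [6, 11, 12, 15]

The merge sort proceeds by recursively splitting the array and merging sorted halves.
After all merges, the sorted array is [6, 11, 12, 15].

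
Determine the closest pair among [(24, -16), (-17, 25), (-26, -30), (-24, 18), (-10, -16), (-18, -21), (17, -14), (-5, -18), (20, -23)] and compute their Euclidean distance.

Computing all pairwise distances among 9 points:

d((24, -16), (-17, 25)) = 57.9828
d((24, -16), (-26, -30)) = 51.923
d((24, -16), (-24, 18)) = 58.8218
d((24, -16), (-10, -16)) = 34.0
d((24, -16), (-18, -21)) = 42.2966
d((24, -16), (17, -14)) = 7.2801
d((24, -16), (-5, -18)) = 29.0689
d((24, -16), (20, -23)) = 8.0623
d((-17, 25), (-26, -30)) = 55.7315
d((-17, 25), (-24, 18)) = 9.8995
d((-17, 25), (-10, -16)) = 41.5933
d((-17, 25), (-18, -21)) = 46.0109
d((-17, 25), (17, -14)) = 51.7397
d((-17, 25), (-5, -18)) = 44.643
d((-17, 25), (20, -23)) = 60.6053
d((-26, -30), (-24, 18)) = 48.0416
d((-26, -30), (-10, -16)) = 21.2603
d((-26, -30), (-18, -21)) = 12.0416
d((-26, -30), (17, -14)) = 45.8803
d((-26, -30), (-5, -18)) = 24.1868
d((-26, -30), (20, -23)) = 46.5296
d((-24, 18), (-10, -16)) = 36.7696
d((-24, 18), (-18, -21)) = 39.4588
d((-24, 18), (17, -14)) = 52.0096
d((-24, 18), (-5, -18)) = 40.7063
d((-24, 18), (20, -23)) = 60.1415
d((-10, -16), (-18, -21)) = 9.434
d((-10, -16), (17, -14)) = 27.074
d((-10, -16), (-5, -18)) = 5.3852 <-- minimum
d((-10, -16), (20, -23)) = 30.8058
d((-18, -21), (17, -14)) = 35.6931
d((-18, -21), (-5, -18)) = 13.3417
d((-18, -21), (20, -23)) = 38.0526
d((17, -14), (-5, -18)) = 22.3607
d((17, -14), (20, -23)) = 9.4868
d((-5, -18), (20, -23)) = 25.4951

Closest pair: (-10, -16) and (-5, -18) with distance 5.3852

The closest pair is (-10, -16) and (-5, -18) with Euclidean distance 5.3852. For 9 points, brute-force pairwise comparison is shown above. For large n, the divide-and-conquer algorithm (sort by x, recurse on halves, check the dividing strip) achieves O(n log n).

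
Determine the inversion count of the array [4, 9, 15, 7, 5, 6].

Finding inversions in [4, 9, 15, 7, 5, 6]:

(1, 3): arr[1]=9 > arr[3]=7
(1, 4): arr[1]=9 > arr[4]=5
(1, 5): arr[1]=9 > arr[5]=6
(2, 3): arr[2]=15 > arr[3]=7
(2, 4): arr[2]=15 > arr[4]=5
(2, 5): arr[2]=15 > arr[5]=6
(3, 4): arr[3]=7 > arr[4]=5
(3, 5): arr[3]=7 > arr[5]=6

Total inversions: 8

The array has 8 inversion(s): (1,3), (1,4), (1,5), (2,3), (2,4), (2,5), (3,4), (3,5). Each pair (i,j) satisfies i < j and arr[i] > arr[j].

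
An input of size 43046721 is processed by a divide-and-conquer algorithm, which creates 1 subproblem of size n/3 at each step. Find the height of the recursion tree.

For divide and conquer with division factor 3:

Problem sizes at each level:
Level 0: 43046721
Level 1: 14348907
Level 2: 4782969
Level 3: 1594323
Level 4: 531441
Level 5: 177147
Level 6: 59049
Level 7: 19683
Level 8: 6561
Level 9: 2187
Level 10: 729
Level 11: 243
Level 12: 81
Level 13: 27
Level 14: 9
Level 15: 3
Level 16: 1

The root is level 0 and the size-1 base case is level 16 (the tree spans levels 0 through 16, i.e. 17 levels counting the root), so the depth is the number of divisions: log_3(43046721) = 16

The recursion tree depth is log_3(43046721) = 16. At each level, the problem size is divided by 3, so it takes 16 divisions to reduce to a base case of size 1. The algorithm makes 1 recursive call at each level.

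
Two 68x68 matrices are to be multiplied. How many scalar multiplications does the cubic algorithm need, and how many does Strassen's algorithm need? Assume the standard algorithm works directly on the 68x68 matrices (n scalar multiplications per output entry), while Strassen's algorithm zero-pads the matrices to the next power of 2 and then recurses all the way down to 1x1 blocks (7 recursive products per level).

Matrix multiplication for 68x68 matrices:

Strassen's algorithm requires power-of-2 dimensions. Pad 68x68 to 128x128 (next power of 2).

Standard algorithm: 68^3 = 314432 multiplications
Strassen's algorithm: 7^(log2(128)) = 7^7 = 823543 multiplications
Difference: 314432 - 823543 = -509111 (Strassen uses MORE here due to padding overhead — for small or just-over-power-of-2 n, padding can outweigh the per-level savings)

Standard: 314432 multiplications (68^3). Strassen: 823543 multiplications (7^7, after padding to 128x128). Strassen reduces 8 recursive multiplications to 7 at each level.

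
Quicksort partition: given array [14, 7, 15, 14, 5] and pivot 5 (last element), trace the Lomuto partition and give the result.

Lomuto partition with pivot = 5:

Initial array: [14, 7, 15, 14, 5]

arr[0]=14 > 5: no swap
arr[1]=7 > 5: no swap
arr[2]=15 > 5: no swap
arr[3]=14 > 5: no swap

Place pivot at position 0: [5, 7, 15, 14, 14]
Pivot position: 0

After partitioning with pivot 5, the array becomes [5, 7, 15, 14, 14]. The pivot is placed at index 0. All elements to the left of the pivot are <= 5, and all elements to the right are > 5.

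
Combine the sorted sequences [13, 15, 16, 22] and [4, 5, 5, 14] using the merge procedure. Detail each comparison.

Merging process:

Compare 13 vs 4: take 4 from right. Merged: [4]
Compare 13 vs 5: take 5 from right. Merged: [4, 5]
Compare 13 vs 5: take 5 from right. Merged: [4, 5, 5]
Compare 13 vs 14: take 13 from left. Merged: [4, 5, 5, 13]
Compare 15 vs 14: take 14 from right. Merged: [4, 5, 5, 13, 14]
Append remaining from left: [15, 16, 22]. Merged: [4, 5, 5, 13, 14, 15, 16, 22]

Final merged array: [4, 5, 5, 13, 14, 15, 16, 22]
Total comparisons: 5

The merged array is [4, 5, 5, 13, 14, 15, 16, 22], requiring 5 comparisons. The merge step runs in O(n) time where n is the total number of elements.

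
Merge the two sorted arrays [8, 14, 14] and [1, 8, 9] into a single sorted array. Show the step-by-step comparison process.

Merging process:

Compare 8 vs 1: take 1 from right. Merged: [1]
Compare 8 vs 8: take 8 from left. Merged: [1, 8]
Compare 14 vs 8: take 8 from right. Merged: [1, 8, 8]
Compare 14 vs 9: take 9 from right. Merged: [1, 8, 8, 9]
Append remaining from left: [14, 14]. Merged: [1, 8, 8, 9, 14, 14]

Final merged array: [1, 8, 8, 9, 14, 14]
Total comparisons: 4

The merged array is [1, 8, 8, 9, 14, 14], requiring 4 comparisons. The merge step runs in O(n) time where n is the total number of elements.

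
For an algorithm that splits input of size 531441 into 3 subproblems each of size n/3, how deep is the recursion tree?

For divide and conquer with division factor 3:

Problem sizes at each level:
Level 0: 531441
Level 1: 177147
Level 2: 59049
Level 3: 19683
Level 4: 6561
Level 5: 2187
Level 6: 729
Level 7: 243
Level 8: 81
Level 9: 27
Level 10: 9
Level 11: 3
Level 12: 1

The root is level 0 and the size-1 base case is level 12 (the tree spans levels 0 through 12, i.e. 13 levels counting the root), so the depth is the number of divisions: log_3(531441) = 12

The recursion tree depth is log_3(531441) = 12. At each level, the problem size is divided by 3, so it takes 12 divisions to reduce to a base case of size 1. The algorithm makes 3 recursive calls at each level.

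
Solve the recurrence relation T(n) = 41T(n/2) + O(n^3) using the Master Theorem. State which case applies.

Master Theorem for T(n) = 41T(n/2) + O(n^3):

a = 41, b = 2, c = 3
log_b(a) = log_2(41) = 5.3576

Case 1: c = 3 < log_2(41) = 5.3576
T(n) = O(n^(log_2 41))

For T(n) = 41T(n/2) + O(n^3): log_2(41) = 5.3576. This is Case 1 of the Master Theorem (c < log_b(a), work dominated by leaves), giving O(n^(log_2 41)).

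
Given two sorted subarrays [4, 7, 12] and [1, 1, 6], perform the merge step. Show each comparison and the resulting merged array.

Merging process:

Compare 4 vs 1: take 1 from right. Merged: [1]
Compare 4 vs 1: take 1 from right. Merged: [1, 1]
Compare 4 vs 6: take 4 from left. Merged: [1, 1, 4]
Compare 7 vs 6: take 6 from right. Merged: [1, 1, 4, 6]
Append remaining from left: [7, 12]. Merged: [1, 1, 4, 6, 7, 12]

Final merged array: [1, 1, 4, 6, 7, 12]
Total comparisons: 4

The merged array is [1, 1, 4, 6, 7, 12], requiring 4 comparisons. The merge step runs in O(n) time where n is the total number of elements.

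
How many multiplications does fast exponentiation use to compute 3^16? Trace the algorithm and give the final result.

Computing 3^16 by squaring (build up from 3^1; each line after the first costs one multiplication):

3^1 = 3
3^2 = (3^1)^2 = 3^2 = 9
3^4 = (3^2)^2 = 9^2 = 81
3^8 = (3^4)^2 = 81^2 = 6561
3^16 = (3^8)^2 = 6561^2 = 43046721

Result: 43046721
Multiplications needed: 4 (4 lines after 3^1)

3^16 = 43046721. Using exponentiation by squaring, this requires 4 multiplications. The key idea: if the exponent is even, square the half-power; if odd, multiply by the base once.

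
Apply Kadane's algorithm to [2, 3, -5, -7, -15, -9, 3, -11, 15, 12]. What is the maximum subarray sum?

Using Kadane's algorithm on [2, 3, -5, -7, -15, -9, 3, -11, 15, 12]:

Scanning through the array:
Position 1 (value 3): max_ending_here = 5, max_so_far = 5
Position 2 (value -5): max_ending_here = 0, max_so_far = 5
Position 3 (value -7): max_ending_here = -7, max_so_far = 5
Position 4 (value -15): max_ending_here = -15, max_so_far = 5
Position 5 (value -9): max_ending_here = -9, max_so_far = 5
Position 6 (value 3): max_ending_here = 3, max_so_far = 5
Position 7 (value -11): max_ending_here = -8, max_so_far = 5
Position 8 (value 15): max_ending_here = 15, max_so_far = 15
Position 9 (value 12): max_ending_here = 27, max_so_far = 27

Maximum subarray: [15, 12]
Maximum sum: 27

The maximum subarray is [15, 12] with sum 27. This subarray runs from index 8 to index 9.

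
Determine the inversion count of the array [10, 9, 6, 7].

Finding inversions in [10, 9, 6, 7]:

(0, 1): arr[0]=10 > arr[1]=9
(0, 2): arr[0]=10 > arr[2]=6
(0, 3): arr[0]=10 > arr[3]=7
(1, 2): arr[1]=9 > arr[2]=6
(1, 3): arr[1]=9 > arr[3]=7

Total inversions: 5

The array has 5 inversion(s): (0,1), (0,2), (0,3), (1,2), (1,3). Each pair (i,j) satisfies i < j and arr[i] > arr[j].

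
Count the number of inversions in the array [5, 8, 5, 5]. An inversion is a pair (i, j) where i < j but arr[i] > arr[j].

Finding inversions in [5, 8, 5, 5]:

(1, 2): arr[1]=8 > arr[2]=5
(1, 3): arr[1]=8 > arr[3]=5

Total inversions: 2

The array has 2 inversion(s): (1,2), (1,3). Each pair (i,j) satisfies i < j and arr[i] > arr[j].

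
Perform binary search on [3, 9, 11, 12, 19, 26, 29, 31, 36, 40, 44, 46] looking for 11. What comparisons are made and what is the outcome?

Binary search for 11 in [3, 9, 11, 12, 19, 26, 29, 31, 36, 40, 44, 46]:

lo=0, hi=11, mid=5, arr[mid]=26 -> 26 > 11, search left half
lo=0, hi=4, mid=2, arr[mid]=11 -> Found target at index 2!

Binary search finds 11 at index 2 after 2 comparisons. The search repeatedly halves the search space by comparing with the middle element.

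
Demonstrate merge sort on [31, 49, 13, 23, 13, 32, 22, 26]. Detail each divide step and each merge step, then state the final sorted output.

Merge sort trace:

Split: [31, 49, 13, 23, 13, 32, 22, 26] -> [31, 49, 13, 23] and [13, 32, 22, 26]
  Split: [31, 49, 13, 23] -> [31, 49] and [13, 23]
    Split: [31, 49] -> [31] and [49]
    Merge: [31] + [49] -> [31, 49]
    Split: [13, 23] -> [13] and [23]
    Merge: [13] + [23] -> [13, 23]
  Merge: [31, 49] + [13, 23] -> [13, 23, 31, 49]
  Split: [13, 32, 22, 26] -> [13, 32] and [22, 26]
    Split: [13, 32] -> [13] and [32]
    Merge: [13] + [32] -> [13, 32]
    Split: [22, 26] -> [22] and [26]
    Merge: [22] + [26] -> [22, 26]
  Merge: [13, 32] + [22, 26] -> [13, 22, 26, 32]
Merge: [13, 23, 31, 49] + [13, 22, 26, 32] -> [13, 13, 22, 23, 26, 31, 32, 49]

Final sorted array: [13, 13, 22, 23, 26, 31, 32, 49]

The merge sort proceeds by recursively splitting the array and merging sorted halves.
After all merges, the sorted array is [13, 13, 22, 23, 26, 31, 32, 49].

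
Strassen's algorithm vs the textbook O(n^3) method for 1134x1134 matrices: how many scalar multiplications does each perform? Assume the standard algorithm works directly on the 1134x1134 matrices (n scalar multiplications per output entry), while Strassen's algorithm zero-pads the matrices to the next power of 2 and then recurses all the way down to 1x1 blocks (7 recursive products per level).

Matrix multiplication for 1134x1134 matrices:

Strassen's algorithm requires power-of-2 dimensions. Pad 1134x1134 to 2048x2048 (next power of 2).

Standard algorithm: 1134^3 = 1458274104 multiplications
Strassen's algorithm: 7^(log2(2048)) = 7^11 = 1977326743 multiplications
Difference: 1458274104 - 1977326743 = -519052639 (Strassen uses MORE here due to padding overhead — for small or just-over-power-of-2 n, padding can outweigh the per-level savings)

Standard: 1458274104 multiplications (1134^3). Strassen: 1977326743 multiplications (7^11, after padding to 2048x2048). Strassen reduces 8 recursive multiplications to 7 at each level.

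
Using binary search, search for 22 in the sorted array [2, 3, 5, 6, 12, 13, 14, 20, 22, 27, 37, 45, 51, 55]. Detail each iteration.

Binary search for 22 in [2, 3, 5, 6, 12, 13, 14, 20, 22, 27, 37, 45, 51, 55]:

lo=0, hi=13, mid=6, arr[mid]=14 -> 14 < 22, search right half
lo=7, hi=13, mid=10, arr[mid]=37 -> 37 > 22, search left half
lo=7, hi=9, mid=8, arr[mid]=22 -> Found target at index 8!

Binary search finds 22 at index 8 after 3 comparisons. The search repeatedly halves the search space by comparing with the middle element.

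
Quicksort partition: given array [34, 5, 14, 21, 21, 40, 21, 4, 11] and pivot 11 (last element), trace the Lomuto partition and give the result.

Lomuto partition with pivot = 11:

Initial array: [34, 5, 14, 21, 21, 40, 21, 4, 11]

arr[0]=34 > 11: no swap
arr[1]=5 <= 11: swap with position 0, array becomes [5, 34, 14, 21, 21, 40, 21, 4, 11]
arr[2]=14 > 11: no swap
arr[3]=21 > 11: no swap
arr[4]=21 > 11: no swap
arr[5]=40 > 11: no swap
arr[6]=21 > 11: no swap
arr[7]=4 <= 11: swap with position 1, array becomes [5, 4, 14, 21, 21, 40, 21, 34, 11]

Place pivot at position 2: [5, 4, 11, 21, 21, 40, 21, 34, 14]
Pivot position: 2

After partitioning with pivot 11, the array becomes [5, 4, 11, 21, 21, 40, 21, 34, 14]. The pivot is placed at index 2. All elements to the left of the pivot are <= 11, and all elements to the right are > 11.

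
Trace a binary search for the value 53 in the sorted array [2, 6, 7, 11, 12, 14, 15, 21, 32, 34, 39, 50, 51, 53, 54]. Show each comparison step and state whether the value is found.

Binary search for 53 in [2, 6, 7, 11, 12, 14, 15, 21, 32, 34, 39, 50, 51, 53, 54]:

lo=0, hi=14, mid=7, arr[mid]=21 -> 21 < 53, search right half
lo=8, hi=14, mid=11, arr[mid]=50 -> 50 < 53, search right half
lo=12, hi=14, mid=13, arr[mid]=53 -> Found target at index 13!

Binary search finds 53 at index 13 after 3 comparisons. The search repeatedly halves the search space by comparing with the middle element.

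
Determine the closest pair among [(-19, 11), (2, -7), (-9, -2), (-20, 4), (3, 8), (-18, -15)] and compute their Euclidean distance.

Computing all pairwise distances among 6 points:

d((-19, 11), (2, -7)) = 27.6586
d((-19, 11), (-9, -2)) = 16.4012
d((-19, 11), (-20, 4)) = 7.0711 <-- minimum
d((-19, 11), (3, 8)) = 22.2036
d((-19, 11), (-18, -15)) = 26.0192
d((2, -7), (-9, -2)) = 12.083
d((2, -7), (-20, 4)) = 24.5967
d((2, -7), (3, 8)) = 15.0333
d((2, -7), (-18, -15)) = 21.5407
d((-9, -2), (-20, 4)) = 12.53
d((-9, -2), (3, 8)) = 15.6205
d((-9, -2), (-18, -15)) = 15.8114
d((-20, 4), (3, 8)) = 23.3452
d((-20, 4), (-18, -15)) = 19.105
d((3, 8), (-18, -15)) = 31.1448

Closest pair: (-19, 11) and (-20, 4) with distance 7.0711

The closest pair is (-19, 11) and (-20, 4) with Euclidean distance 7.0711. For 6 points, brute-force pairwise comparison is shown above. For large n, the divide-and-conquer algorithm (sort by x, recurse on halves, check the dividing strip) achieves O(n log n).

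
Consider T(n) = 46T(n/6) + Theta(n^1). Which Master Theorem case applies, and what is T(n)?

Master Theorem for T(n) = 46T(n/6) + O(n^1):

a = 46, b = 6, c = 1
log_b(a) = log_6(46) = 2.1368

Case 1: c = 1 < log_6(46) = 2.1368
T(n) = O(n^(log_6 46))

For T(n) = 46T(n/6) + O(n^1): log_6(46) = 2.1368. This is Case 1 of the Master Theorem (c < log_b(a), work dominated by leaves), giving O(n^(log_6 46)).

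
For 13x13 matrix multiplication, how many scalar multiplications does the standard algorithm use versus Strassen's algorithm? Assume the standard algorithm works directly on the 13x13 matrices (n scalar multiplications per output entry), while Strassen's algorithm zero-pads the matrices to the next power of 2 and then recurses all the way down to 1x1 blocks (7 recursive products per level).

Matrix multiplication for 13x13 matrices:

Strassen's algorithm requires power-of-2 dimensions. Pad 13x13 to 16x16 (next power of 2).

Standard algorithm: 13^3 = 2197 multiplications
Strassen's algorithm: 7^(log2(16)) = 7^4 = 2401 multiplications
Difference: 2197 - 2401 = -204 (Strassen uses MORE here due to padding overhead — for small or just-over-power-of-2 n, padding can outweigh the per-level savings)

Standard: 2197 multiplications (13^3). Strassen: 2401 multiplications (7^4, after padding to 16x16). Strassen reduces 8 recursive multiplications to 7 at each level.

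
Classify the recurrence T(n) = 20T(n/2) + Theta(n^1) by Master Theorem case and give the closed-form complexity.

Master Theorem for T(n) = 20T(n/2) + O(n^1):

a = 20, b = 2, c = 1
log_b(a) = log_2(20) = 4.3219

Case 1: c = 1 < log_2(20) = 4.3219
T(n) = O(n^(log_2 20))

For T(n) = 20T(n/2) + O(n^1): log_2(20) = 4.3219. This is Case 1 of the Master Theorem (c < log_b(a), work dominated by leaves), giving O(n^(log_2 20)).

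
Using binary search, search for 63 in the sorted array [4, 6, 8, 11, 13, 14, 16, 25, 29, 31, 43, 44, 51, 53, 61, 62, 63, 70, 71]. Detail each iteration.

Binary search for 63 in [4, 6, 8, 11, 13, 14, 16, 25, 29, 31, 43, 44, 51, 53, 61, 62, 63, 70, 71]:

lo=0, hi=18, mid=9, arr[mid]=31 -> 31 < 63, search right half
lo=10, hi=18, mid=14, arr[mid]=61 -> 61 < 63, search right half
lo=15, hi=18, mid=16, arr[mid]=63 -> Found target at index 16!

Binary search finds 63 at index 16 after 3 comparisons. The search repeatedly halves the search space by comparing with the middle element.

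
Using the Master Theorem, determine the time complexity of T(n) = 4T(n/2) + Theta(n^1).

Master Theorem for T(n) = 4T(n/2) + O(n^1):

a = 4, b = 2, c = 1
log_b(a) = log_2(4) = 2.0000

Case 1: c = 1 < log_2(4) = 2.0000
T(n) = O(n^(log_2 4)) = O(n^2)

For T(n) = 4T(n/2) + O(n^1): log_2(4) = 2.0000. This is Case 1 of the Master Theorem (c < log_b(a), work dominated by leaves), giving O(n^2).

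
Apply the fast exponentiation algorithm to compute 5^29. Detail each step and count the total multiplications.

Computing 5^29 by squaring (build up from 5^1; each line after the first costs one multiplication):

5^1 = 5
5^2 = (5^1)^2 = 5^2 = 25
5^3 = 5 * 5^2 = 5 * 25 = 125
5^6 = (5^3)^2 = 125^2 = 15625
5^7 = 5 * 5^6 = 5 * 15625 = 78125
5^14 = (5^7)^2 = 78125^2 = 6103515625
5^28 = (5^14)^2 = 6103515625^2 = 37252902984619140625
5^29 = 5 * 5^28 = 5 * 37252902984619140625 = 186264514923095703125

Result: 186264514923095703125
Multiplications needed: 7 (7 lines after 5^1)

5^29 = 186264514923095703125. Using exponentiation by squaring, this requires 7 multiplications. The key idea: if the exponent is even, square the half-power; if odd, multiply by the base once.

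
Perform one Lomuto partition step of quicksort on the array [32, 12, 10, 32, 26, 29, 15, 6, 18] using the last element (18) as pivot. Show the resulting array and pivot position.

Lomuto partition with pivot = 18:

Initial array: [32, 12, 10, 32, 26, 29, 15, 6, 18]

arr[0]=32 > 18: no swap
arr[1]=12 <= 18: swap with position 0, array becomes [12, 32, 10, 32, 26, 29, 15, 6, 18]
arr[2]=10 <= 18: swap with position 1, array becomes [12, 10, 32, 32, 26, 29, 15, 6, 18]
arr[3]=32 > 18: no swap
arr[4]=26 > 18: no swap
arr[5]=29 > 18: no swap
arr[6]=15 <= 18: swap with position 2, array becomes [12, 10, 15, 32, 26, 29, 32, 6, 18]
arr[7]=6 <= 18: swap with position 3, array becomes [12, 10, 15, 6, 26, 29, 32, 32, 18]

Place pivot at position 4: [12, 10, 15, 6, 18, 29, 32, 32, 26]
Pivot position: 4

After partitioning with pivot 18, the array becomes [12, 10, 15, 6, 18, 29, 32, 32, 26]. The pivot is placed at index 4. All elements to the left of the pivot are <= 18, and all elements to the right are > 18.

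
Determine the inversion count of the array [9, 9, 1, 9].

Finding inversions in [9, 9, 1, 9]:

(0, 2): arr[0]=9 > arr[2]=1
(1, 2): arr[1]=9 > arr[2]=1

Total inversions: 2

The array has 2 inversion(s): (0,2), (1,2). Each pair (i,j) satisfies i < j and arr[i] > arr[j].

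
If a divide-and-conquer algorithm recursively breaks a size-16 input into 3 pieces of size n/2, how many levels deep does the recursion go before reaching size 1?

For divide and conquer with division factor 2:

Problem sizes at each level:
Level 0: 16
Level 1: 8
Level 2: 4
Level 3: 2
Level 4: 1

The root is level 0 and the size-1 base case is level 4 (the tree spans levels 0 through 4, i.e. 5 levels counting the root), so the depth is the number of divisions: log_2(16) = 4

The recursion tree depth is log_2(16) = 4. At each level, the problem size is divided by 2, so it takes 4 divisions to reduce to a base case of size 1. The algorithm makes 3 recursive calls at each level.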